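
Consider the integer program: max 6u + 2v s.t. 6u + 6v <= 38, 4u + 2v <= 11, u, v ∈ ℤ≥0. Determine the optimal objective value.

14

Relaxing integrality, the LP optimum is 16.50 at (u,v) = (2.75, 0), which is not an integer point.
(u,v)=(2,1): 6·2+6·1=18≤38, 4·2+2·1=10≤11, objective 14.
(u,v)=(2,0): 6·2+6·0=12≤38, 4·2+2·0=8≤11, objective 12.
(u,v)=(1,2): 6·1+6·2=18≤38, 4·1+2·2=8≤11, objective 10.
No feasible integer point exceeds 14.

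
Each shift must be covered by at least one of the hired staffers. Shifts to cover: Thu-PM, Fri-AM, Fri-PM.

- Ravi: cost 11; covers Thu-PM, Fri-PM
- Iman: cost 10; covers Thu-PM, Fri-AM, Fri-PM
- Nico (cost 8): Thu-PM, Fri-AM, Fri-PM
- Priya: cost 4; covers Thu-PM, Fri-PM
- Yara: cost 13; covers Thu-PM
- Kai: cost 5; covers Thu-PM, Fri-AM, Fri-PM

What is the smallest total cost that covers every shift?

Kai alone covers Thu-PM, Fri-AM, Fri-PM — every shift.
Total cost: 5.
No cover costs less than 5.

5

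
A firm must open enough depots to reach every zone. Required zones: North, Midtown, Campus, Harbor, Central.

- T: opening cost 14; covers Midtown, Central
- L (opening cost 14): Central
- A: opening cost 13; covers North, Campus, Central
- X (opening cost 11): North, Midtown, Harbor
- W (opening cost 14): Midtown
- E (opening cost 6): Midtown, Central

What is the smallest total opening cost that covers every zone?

24

The greedy cost-per-new-zone heuristic would pick E, X, and A for 30, but a cheaper cover exists.
Choose A and X: together they cover North, Midtown, Campus, Harbor, Central — every zone.
Total opening cost: 13 + 11 = 24.
No cover costs less than 24.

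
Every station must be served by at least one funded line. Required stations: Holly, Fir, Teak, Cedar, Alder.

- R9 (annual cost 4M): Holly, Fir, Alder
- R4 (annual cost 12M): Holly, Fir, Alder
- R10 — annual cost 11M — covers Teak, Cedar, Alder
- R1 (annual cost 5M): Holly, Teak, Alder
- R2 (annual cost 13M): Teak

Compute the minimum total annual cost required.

15

The greedy cost-per-new-station heuristic would pick R9, R1, and R10 for 20, but a cheaper cover exists.
Choose R9 and R10: together they cover Holly, Fir, Teak, Cedar, Alder — every station.
Total annual cost: 4 + 11 = 15.
No cover costs less than 15.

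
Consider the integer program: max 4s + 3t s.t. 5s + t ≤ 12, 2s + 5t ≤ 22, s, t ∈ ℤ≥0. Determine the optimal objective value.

16

Relaxing integrality, the LP optimum is 17.83 at (s,t) = (1.65, 3.74), which is not an integer point.
(s,t)=(1,4): 5·1+1·4=9≤12, 2·1+5·4=22≤22, objective 16.
(s,t)=(2,2): 5·2+1·2=12≤12, 2·2+5·2=14≤22, objective 14.
(s,t)=(1,3): 5·1+1·3=8≤12, 2·1+5·3=17≤22, objective 13.
No feasible integer point exceeds 16.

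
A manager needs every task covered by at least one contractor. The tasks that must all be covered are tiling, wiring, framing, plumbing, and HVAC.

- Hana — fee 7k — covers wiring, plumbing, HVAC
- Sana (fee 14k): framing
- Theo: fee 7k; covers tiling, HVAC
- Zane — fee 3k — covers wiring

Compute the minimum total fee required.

Choose Hana, Sana, and Theo: together they cover tiling, wiring, framing, plumbing, HVAC — every task.
Total fee: 7 + 14 + 7 = 28.

28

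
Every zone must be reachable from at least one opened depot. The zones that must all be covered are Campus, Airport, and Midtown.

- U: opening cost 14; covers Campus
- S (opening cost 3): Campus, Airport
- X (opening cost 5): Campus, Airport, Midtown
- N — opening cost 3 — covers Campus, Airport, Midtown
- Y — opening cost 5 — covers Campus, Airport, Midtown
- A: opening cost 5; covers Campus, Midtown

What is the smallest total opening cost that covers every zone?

3

N alone covers Campus, Airport, Midtown — every zone.
Total opening cost: 3.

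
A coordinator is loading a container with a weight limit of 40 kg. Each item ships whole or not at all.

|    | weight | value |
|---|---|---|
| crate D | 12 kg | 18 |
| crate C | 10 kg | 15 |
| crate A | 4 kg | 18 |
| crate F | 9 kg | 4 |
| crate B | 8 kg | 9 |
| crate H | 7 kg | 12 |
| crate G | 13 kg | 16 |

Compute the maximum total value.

This is a 0-1 knapsack instance.
Allowing fractional choices, the relaxed optimum would be about 71.6, but items are indivisible.
crate D + crate A + crate H + crate G: weight 12 + 4 + 7 + 13 = 36 ≤ 40, value 18 + 18 + 12 + 16 = 64.
crate D + crate C + crate A + crate G: weight 12 + 10 + 4 + 13 = 39 ≤ 40, value 18 + 15 + 18 + 16 = 67.
crate D + crate C + crate A + crate H: weight 12 + 10 + 4 + 7 = 33 ≤ 40, value 18 + 15 + 18 + 12 = 63.
Best is crate D, crate C, crate A, and crate G with total value 67.

67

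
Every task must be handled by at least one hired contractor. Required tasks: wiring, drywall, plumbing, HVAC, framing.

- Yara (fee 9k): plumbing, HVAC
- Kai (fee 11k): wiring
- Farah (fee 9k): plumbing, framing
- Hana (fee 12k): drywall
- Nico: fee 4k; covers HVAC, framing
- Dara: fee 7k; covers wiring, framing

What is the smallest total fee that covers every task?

28

The greedy cost-per-new-task heuristic would pick Nico, Dara, Yara, and Hana for 32, but a cheaper cover exists.
Choose Yara, Hana, and Dara: together they cover wiring, drywall, plumbing, HVAC, framing — every task.
Total fee: 9 + 12 + 7 = 28.
No cover costs less than 28.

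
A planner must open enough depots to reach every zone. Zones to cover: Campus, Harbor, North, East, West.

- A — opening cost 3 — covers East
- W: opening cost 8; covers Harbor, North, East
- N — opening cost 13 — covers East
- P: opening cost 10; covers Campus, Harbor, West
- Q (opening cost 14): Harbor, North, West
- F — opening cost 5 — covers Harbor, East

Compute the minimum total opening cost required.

The greedy cost-per-new-zone heuristic would pick F, P, and W for 23, but a cheaper cover exists.
Choose W and P: together they cover Campus, Harbor, North, East, West — every zone.
Total opening cost: 8 + 10 = 18.
No cover costs less than 18.

18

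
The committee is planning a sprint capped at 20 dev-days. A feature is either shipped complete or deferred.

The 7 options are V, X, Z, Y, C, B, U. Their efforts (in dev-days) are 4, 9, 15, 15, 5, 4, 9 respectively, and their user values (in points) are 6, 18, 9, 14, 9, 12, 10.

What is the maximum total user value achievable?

39

This is a 0-1 knapsack instance.
Allowing fractional choices, the relaxed optimum would be about 42.0, but features are indivisible.
V + X + B: effort 4 + 9 + 4 = 17 ≤ 20, user value 6 + 18 + 12 = 36.
V + X + C: effort 4 + 9 + 5 = 18 ≤ 20, user value 6 + 18 + 9 = 33.
X + C + B: effort 9 + 5 + 4 = 18 ≤ 20, user value 18 + 9 + 12 = 39.
Best is X, C, and B with total user value 39.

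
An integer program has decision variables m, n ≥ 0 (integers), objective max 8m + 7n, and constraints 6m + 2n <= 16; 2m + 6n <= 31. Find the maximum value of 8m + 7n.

The continuous relaxation peaks at (1.06, 4.81) with value 42.19; rounding to a feasible lattice point costs some objective.
(m,n)=(1,4): 6·1+2·4=14≤16, 2·1+6·4=26≤31, objective 36.
(m,n)=(0,5): 6·0+2·5=10≤16, 2·0+6·5=30≤31, objective 35.
(m,n)=(1,3): 6·1+2·3=12≤16, 2·1+6·3=20≤31, objective 29.
(m,n)=(0,4): 6·0+2·4=8≤16, 2·0+6·4=24≤31, objective 28.
No feasible integer point exceeds 36.

36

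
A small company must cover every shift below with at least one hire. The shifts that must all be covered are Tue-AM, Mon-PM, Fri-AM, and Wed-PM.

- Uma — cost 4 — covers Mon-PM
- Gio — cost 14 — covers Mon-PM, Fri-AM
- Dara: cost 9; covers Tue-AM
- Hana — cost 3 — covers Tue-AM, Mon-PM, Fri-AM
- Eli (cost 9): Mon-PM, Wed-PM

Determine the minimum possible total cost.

Choose Hana and Eli: together they cover Tue-AM, Mon-PM, Fri-AM, Wed-PM — every shift.
Total cost: 3 + 9 = 12.

12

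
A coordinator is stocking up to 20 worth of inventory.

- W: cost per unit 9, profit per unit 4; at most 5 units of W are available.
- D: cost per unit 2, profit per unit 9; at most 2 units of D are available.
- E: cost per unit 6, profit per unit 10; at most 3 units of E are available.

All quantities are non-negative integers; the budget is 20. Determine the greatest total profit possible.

This is a bounded integer knapsack.
1×D and 3×E: cost 20 ≤ 20, profit 1·9 + 3·10 = 39.
2×D and 2×E: cost 16 ≤ 20, profit 2·9 + 2·10 = 38.
Best is 39.

39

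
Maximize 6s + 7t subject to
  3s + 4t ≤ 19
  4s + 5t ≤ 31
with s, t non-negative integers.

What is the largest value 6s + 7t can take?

37

The continuous relaxation peaks at (6.33, 0) with value 38.00; rounding to a feasible lattice point costs some objective.
(s,t)=(5,1): 3·5+4·1=19≤19, 4·5+5·1=25≤31, objective 37.
(s,t)=(6,0): 3·6+4·0=18≤19, 4·6+5·0=24≤31, objective 36.
The best lattice point is (5,1), giving 37.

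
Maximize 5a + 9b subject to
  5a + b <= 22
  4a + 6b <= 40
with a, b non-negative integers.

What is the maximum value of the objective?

59

Relaxing integrality, the LP optimum is 60.00 at (a,b) = (0, 6.67), which is not an integer point.
(a,b)=(1,6): 5·1+1·6=11≤22, 4·1+6·6=40≤40, objective 59.
(a,b)=(2,5): 5·2+1·5=15≤22, 4·2+6·5=38≤40, objective 55.
(a,b)=(0,6): 5·0+1·6=6≤22, 4·0+6·6=36≤40, objective 54.
(a,b)=(1,5): 5·1+1·5=10≤22, 4·1+6·5=34≤40, objective 50.
The best lattice point is (1,6), giving 59.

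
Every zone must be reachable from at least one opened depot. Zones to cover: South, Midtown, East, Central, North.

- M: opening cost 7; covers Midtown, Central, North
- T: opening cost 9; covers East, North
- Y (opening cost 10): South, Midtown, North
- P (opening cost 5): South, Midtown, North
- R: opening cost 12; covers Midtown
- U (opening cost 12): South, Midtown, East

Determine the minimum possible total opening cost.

19

This is an integer covering problem.
The greedy cost-per-new-zone heuristic would pick P, M, and T for 21, but a cheaper cover exists.
Choose M and U: together they cover South, Midtown, East, Central, North — every zone.
Total opening cost: 7 + 12 = 19.
No cover costs less than 19.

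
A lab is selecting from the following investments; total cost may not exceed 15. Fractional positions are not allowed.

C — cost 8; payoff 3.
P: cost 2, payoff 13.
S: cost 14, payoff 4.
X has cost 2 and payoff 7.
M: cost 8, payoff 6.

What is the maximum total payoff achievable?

Allowing fractional choices, the relaxed optimum would be about 27.1, but investments are indivisible.
P + X: cost 2 + 2 = 4 ≤ 15, payoff 13 + 7 = 20.
P + X + M: cost 2 + 2 + 8 = 12 ≤ 15, payoff 13 + 7 + 6 = 26.
C + P + X: cost 8 + 2 + 2 = 12 ≤ 15, payoff 3 + 13 + 7 = 23.
Best is P, X, and M with total payoff 26.

26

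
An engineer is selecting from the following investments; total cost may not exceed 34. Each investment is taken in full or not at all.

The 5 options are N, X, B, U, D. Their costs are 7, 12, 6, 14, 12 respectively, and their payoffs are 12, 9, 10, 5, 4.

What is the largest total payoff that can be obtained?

This is an integer program with binary decision variables.
Take N, X, and B: cost 7 + 12 + 6 = 25 ≤ 34, payoff 12 + 9 + 10 = 31.
No other feasible combination does better.

31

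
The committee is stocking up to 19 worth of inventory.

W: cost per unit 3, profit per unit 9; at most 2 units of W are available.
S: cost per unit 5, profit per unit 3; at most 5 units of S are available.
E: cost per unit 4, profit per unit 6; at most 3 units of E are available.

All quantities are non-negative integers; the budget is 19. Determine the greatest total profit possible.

This is a bounded integer knapsack.
Take 2×W and 3×E: cost 18 ≤ 19, profit 2·9 + 3·6 = 36.
W has the best ratio (9/3) and is taken to its limit of 2; remaining capacity is filled optimally with the others.

36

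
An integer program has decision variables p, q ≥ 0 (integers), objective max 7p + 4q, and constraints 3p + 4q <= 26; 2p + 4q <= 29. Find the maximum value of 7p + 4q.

Relaxing integrality, the LP optimum is 60.67 at (p,q) = (8.67, 0), which is not an integer point.
(p,q)=(8,0): 3·8+4·0=24≤26, 2·8+4·0=16≤29, objective 56.
(p,q)=(7,1): 3·7+4·1=25≤26, 2·7+4·1=18≤29, objective 53.
(p,q)=(7,0): 3·7+4·0=21≤26, 2·7+4·0=14≤29, objective 49.
The best lattice point is (8,0), giving 56.

56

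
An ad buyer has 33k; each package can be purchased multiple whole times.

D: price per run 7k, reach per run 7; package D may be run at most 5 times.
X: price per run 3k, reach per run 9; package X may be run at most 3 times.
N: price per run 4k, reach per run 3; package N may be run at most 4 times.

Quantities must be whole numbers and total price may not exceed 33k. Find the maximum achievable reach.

48

Take 3×D and 3×X: price 30 ≤ 33, reach 3·7 + 3·9 = 48.
X has the best ratio (9/3) and is taken to its limit of 3; remaining capacity is filled optimally with the others.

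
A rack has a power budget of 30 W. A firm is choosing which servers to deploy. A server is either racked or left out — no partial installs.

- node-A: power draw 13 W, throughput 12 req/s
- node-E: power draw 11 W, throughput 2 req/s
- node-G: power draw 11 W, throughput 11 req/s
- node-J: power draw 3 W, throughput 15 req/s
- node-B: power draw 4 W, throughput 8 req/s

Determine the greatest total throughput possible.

38

Treat it as a binary knapsack problem.
node-A + node-G + node-J: power draw 13 + 11 + 3 = 27 ≤ 30, throughput 12 + 11 + 15 = 38.
node-E + node-G + node-J + node-B: power draw 11 + 11 + 3 + 4 = 29 ≤ 30, throughput 2 + 11 + 15 + 8 = 36.
Best is node-A, node-G, and node-J with total throughput 38.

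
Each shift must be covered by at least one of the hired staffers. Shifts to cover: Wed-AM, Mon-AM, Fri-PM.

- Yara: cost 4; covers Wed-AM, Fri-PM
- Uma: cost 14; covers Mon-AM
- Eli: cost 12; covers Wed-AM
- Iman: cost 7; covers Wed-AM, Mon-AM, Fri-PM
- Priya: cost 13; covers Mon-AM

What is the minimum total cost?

The greedy cost-per-new-shift heuristic would pick Yara and Iman for 11, but a cheaper cover exists.
Iman alone covers Wed-AM, Mon-AM, Fri-PM — every shift.
Total cost: 7.
No cover costs less than 7.

7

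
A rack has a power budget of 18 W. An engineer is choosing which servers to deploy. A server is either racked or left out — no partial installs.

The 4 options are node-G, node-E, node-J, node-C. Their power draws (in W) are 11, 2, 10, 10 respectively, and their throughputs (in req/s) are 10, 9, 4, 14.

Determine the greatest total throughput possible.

Take node-E and node-C: power draw 2 + 10 = 12 ≤ 18, throughput 9 + 14 = 23.
No other feasible combination does better.

23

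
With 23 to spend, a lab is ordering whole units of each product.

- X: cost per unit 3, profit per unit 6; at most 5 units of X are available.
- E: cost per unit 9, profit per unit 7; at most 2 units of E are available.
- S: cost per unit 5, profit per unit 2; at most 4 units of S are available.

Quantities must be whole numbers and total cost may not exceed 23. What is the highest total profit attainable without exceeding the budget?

This is a bounded integer knapsack.
X has the best ratio (6/3); taking only X gives at most 5×6 = 30 (stopped by the supply cap of 5).
Mixing does better — 5×X and 1×S: cost 20 ≤ 23, profit 5·6 + 1·2 = 32.

32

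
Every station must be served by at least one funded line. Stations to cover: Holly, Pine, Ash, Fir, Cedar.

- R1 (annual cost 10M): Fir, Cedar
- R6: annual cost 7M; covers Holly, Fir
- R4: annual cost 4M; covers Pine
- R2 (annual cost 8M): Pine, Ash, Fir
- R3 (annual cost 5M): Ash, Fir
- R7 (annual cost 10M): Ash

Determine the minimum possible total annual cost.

25

Choose R1, R6, and R2: together they cover Holly, Pine, Ash, Fir, Cedar — every station.
Total annual cost: 10 + 7 + 8 = 25.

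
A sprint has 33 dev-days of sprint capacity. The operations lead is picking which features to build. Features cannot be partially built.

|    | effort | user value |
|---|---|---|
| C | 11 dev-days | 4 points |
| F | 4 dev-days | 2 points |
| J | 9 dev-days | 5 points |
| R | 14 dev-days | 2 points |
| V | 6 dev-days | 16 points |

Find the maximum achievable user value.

C + F + J + V: effort 11 + 4 + 9 + 6 = 30 ≤ 33, user value 4 + 2 + 5 + 16 = 27.
C + J + V: effort 11 + 9 + 6 = 26 ≤ 33, user value 4 + 5 + 16 = 25.
Best is C, F, J, and V with total user value 27.

27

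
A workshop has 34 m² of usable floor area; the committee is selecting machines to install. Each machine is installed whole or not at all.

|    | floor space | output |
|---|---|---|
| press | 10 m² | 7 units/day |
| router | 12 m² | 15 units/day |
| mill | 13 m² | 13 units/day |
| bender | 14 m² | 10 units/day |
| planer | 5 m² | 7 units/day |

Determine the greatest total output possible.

35

This is a 0-1 knapsack instance.
Allowing fractional choices, the relaxed optimum would be about 37.9, but machines are indivisible.
mill + bender + planer: floor space 13 + 14 + 5 = 32 ≤ 34, output 13 + 10 + 7 = 30.
router + mill + planer: floor space 12 + 13 + 5 = 30 ≤ 34, output 15 + 13 + 7 = 35.
router + bender + planer: floor space 12 + 14 + 5 = 31 ≤ 34, output 15 + 10 + 7 = 32.
Best is router, mill, and planer with total output 35.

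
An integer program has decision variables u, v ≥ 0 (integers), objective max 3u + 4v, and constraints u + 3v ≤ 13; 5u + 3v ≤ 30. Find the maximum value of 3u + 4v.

24

The continuous relaxation peaks at (4.25, 2.92) with value 24.42; rounding to a feasible lattice point costs some objective.
(u,v)=(4,3): 1·4+3·3=13≤13, 5·4+3·3=29≤30, objective 24.
(u,v)=(3,3): 1·3+3·3=12≤13, 5·3+3·3=24≤30, objective 21.
(u,v)=(4,2): 1·4+3·2=10≤13, 5·4+3·2=26≤30, objective 20.
Maximum is 24 at (u,v)=(4,3).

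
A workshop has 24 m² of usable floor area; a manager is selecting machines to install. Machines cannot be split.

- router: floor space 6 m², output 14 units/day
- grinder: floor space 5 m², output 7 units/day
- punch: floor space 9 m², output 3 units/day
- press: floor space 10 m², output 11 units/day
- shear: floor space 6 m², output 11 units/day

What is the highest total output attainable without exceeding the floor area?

Allowing fractional choices, the relaxed optimum would be about 39.7, but machines are indivisible.
router + grinder + press: floor space 6 + 5 + 10 = 21 ≤ 24, output 14 + 7 + 11 = 32.
router + grinder + shear: floor space 6 + 5 + 6 = 17 ≤ 24, output 14 + 7 + 11 = 32.
router + press + shear: floor space 6 + 10 + 6 = 22 ≤ 24, output 14 + 11 + 11 = 36.
Best is router, press, and shear with total output 36.

36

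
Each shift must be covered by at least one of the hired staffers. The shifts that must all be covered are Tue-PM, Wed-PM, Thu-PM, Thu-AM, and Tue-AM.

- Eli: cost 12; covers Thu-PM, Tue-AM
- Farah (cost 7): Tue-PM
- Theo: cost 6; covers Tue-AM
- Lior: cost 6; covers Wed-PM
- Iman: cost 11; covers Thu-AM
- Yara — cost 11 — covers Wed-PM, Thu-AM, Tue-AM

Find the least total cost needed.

30

Choose Eli, Farah, and Yara: together they cover Tue-PM, Wed-PM, Thu-PM, Thu-AM, Tue-AM — every shift.
Total cost: 12 + 7 + 11 = 30.
No cover costs less than 30.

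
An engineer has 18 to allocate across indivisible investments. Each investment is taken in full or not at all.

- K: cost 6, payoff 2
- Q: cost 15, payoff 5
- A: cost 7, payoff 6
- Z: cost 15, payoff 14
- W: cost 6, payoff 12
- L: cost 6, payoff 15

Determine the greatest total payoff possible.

29

K + W + L: cost 6 + 6 + 6 = 18 ≤ 18, payoff 2 + 12 + 15 = 29.
W + L: cost 6 + 6 = 12 ≤ 18, payoff 12 + 15 = 27.
A + L: cost 7 + 6 = 13 ≤ 18, payoff 6 + 15 = 21.
Best is K, W, and L with total payoff 29.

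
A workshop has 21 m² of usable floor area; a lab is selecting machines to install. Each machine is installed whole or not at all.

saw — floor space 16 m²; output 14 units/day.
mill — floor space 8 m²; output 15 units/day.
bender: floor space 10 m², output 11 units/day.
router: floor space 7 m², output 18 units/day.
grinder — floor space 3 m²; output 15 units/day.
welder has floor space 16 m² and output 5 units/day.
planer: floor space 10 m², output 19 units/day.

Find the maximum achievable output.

This is a 0-1 knapsack instance.
router + grinder + planer: floor space 7 + 3 + 10 = 20 ≤ 21, output 18 + 15 + 19 = 52.
mill + router + grinder: floor space 8 + 7 + 3 = 18 ≤ 21, output 15 + 18 + 15 = 48.
mill + grinder + planer: floor space 8 + 3 + 10 = 21 ≤ 21, output 15 + 15 + 19 = 49.
Best is router, grinder, and planer with total output 52.

52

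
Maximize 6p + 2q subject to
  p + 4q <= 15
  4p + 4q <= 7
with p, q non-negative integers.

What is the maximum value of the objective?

6

(p,q)=(1,0): 1·1+4·0=1≤15, 4·1+4·0=4≤7, objective 6.
(p,q)=(0,1): 1·0+4·1=4≤15, 4·0+4·1=4≤7, objective 2.
Maximum is 6 at (p,q)=(1,0).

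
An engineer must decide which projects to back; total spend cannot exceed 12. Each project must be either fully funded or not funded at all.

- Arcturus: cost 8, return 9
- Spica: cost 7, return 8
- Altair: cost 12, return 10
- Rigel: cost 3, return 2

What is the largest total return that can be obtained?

Spica + Rigel: cost 7 + 3 = 10 ≤ 12, return 8 + 2 = 10.
Arcturus + Rigel: cost 8 + 3 = 11 ≤ 12, return 9 + 2 = 11.
Best is Arcturus and Rigel with total return 11.

11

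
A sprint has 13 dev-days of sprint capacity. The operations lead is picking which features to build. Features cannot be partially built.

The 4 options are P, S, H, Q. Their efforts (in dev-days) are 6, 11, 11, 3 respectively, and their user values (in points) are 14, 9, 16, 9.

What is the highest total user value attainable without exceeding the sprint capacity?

23

Treat it as a binary knapsack problem.
Allowing fractional choices, the relaxed optimum would be about 28.8, but features are indivisible.
P: effort 6 ≤ 13, user value 14.
P + Q: effort 6 + 3 = 9 ≤ 13, user value 14 + 9 = 23.
H: effort 11 ≤ 13, user value 16.
Best is P and Q with total user value 23.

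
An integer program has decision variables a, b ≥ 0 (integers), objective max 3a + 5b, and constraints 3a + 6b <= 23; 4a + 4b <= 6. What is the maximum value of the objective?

5

The continuous relaxation peaks at (0, 1.5) with value 7.50; rounding to a feasible lattice point costs some objective.
(a,b)=(0,1): 3·0+6·1=6≤23, 4·0+4·1=4≤6, objective 5.
(a,b)=(1,0): 3·1+6·0=3≤23, 4·1+4·0=4≤6, objective 3.
(a,b)=(0,0): 3·0+6·0=0≤23, 4·0+4·0=0≤6, objective 0.
Maximum is 5 at (a,b)=(0,1).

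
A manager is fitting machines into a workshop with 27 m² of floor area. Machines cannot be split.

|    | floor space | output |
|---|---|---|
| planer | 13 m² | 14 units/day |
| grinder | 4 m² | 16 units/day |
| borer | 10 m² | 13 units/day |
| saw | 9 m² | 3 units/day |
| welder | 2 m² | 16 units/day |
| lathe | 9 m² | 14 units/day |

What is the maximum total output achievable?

59

This is a 0-1 knapsack instance.
grinder + saw + welder + lathe: floor space 4 + 9 + 2 + 9 = 24 ≤ 27, output 16 + 3 + 16 + 14 = 49.
grinder + borer + saw + welder: floor space 4 + 10 + 9 + 2 = 25 ≤ 27, output 16 + 13 + 3 + 16 = 48.
grinder + borer + welder + lathe: floor space 4 + 10 + 2 + 9 = 25 ≤ 27, output 16 + 13 + 16 + 14 = 59.
Best is grinder, borer, welder, and lathe with total output 59.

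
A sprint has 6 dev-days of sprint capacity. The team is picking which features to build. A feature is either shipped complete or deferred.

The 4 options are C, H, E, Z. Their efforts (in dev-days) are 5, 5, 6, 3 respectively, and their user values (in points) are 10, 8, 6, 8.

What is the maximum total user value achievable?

Allowing fractional choices, the relaxed optimum would be about 14.0, but features are indivisible.
Z: effort 3 ≤ 6, user value 8.
C: effort 5 ≤ 6, user value 10.
Best is C with total user value 10.

10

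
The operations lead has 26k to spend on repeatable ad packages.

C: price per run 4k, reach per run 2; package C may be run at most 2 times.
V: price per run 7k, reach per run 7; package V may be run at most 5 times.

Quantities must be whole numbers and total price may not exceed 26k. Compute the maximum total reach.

23

Take 1×C and 3×V: price 25 ≤ 26, reach 1·2 + 3·7 = 23.
No other integer combination yields more.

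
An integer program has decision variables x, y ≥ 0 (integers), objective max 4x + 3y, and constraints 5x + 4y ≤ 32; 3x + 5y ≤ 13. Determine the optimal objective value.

The continuous relaxation peaks at (4.33, 0) with value 17.33; rounding to a feasible lattice point costs some objective.
(x,y)=(4,0): 5·4+4·0=20≤32, 3·4+5·0=12≤13, objective 16.
(x,y)=(3,0): 5·3+4·0=15≤32, 3·3+5·0=9≤13, objective 12.
The best lattice point is (4,0), giving 16.

16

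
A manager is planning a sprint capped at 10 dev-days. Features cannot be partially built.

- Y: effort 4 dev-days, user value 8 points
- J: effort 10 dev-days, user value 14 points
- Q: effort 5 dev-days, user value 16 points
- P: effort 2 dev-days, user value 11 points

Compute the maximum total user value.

27

Allowing fractional choices, the relaxed optimum would be about 33.0, but features are indivisible.
Y + Q: effort 4 + 5 = 9 ≤ 10, user value 8 + 16 = 24.
Q + P: effort 5 + 2 = 7 ≤ 10, user value 16 + 11 = 27.
Best is Q and P with total user value 27.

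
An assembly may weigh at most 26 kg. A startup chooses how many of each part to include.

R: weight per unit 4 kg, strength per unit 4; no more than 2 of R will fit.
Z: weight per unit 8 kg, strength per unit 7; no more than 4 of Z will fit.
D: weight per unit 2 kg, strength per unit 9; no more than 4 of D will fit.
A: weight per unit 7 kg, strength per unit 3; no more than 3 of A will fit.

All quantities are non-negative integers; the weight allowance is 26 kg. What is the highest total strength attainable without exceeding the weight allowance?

51

This is a bounded integer knapsack.
D has the best ratio (9/2); taking only D gives at most 4×9 = 36 (stopped by the supply cap of 4).
Mixing does better — 2×R, 1×Z, and 4×D: weight 24 ≤ 26, strength 2·4 + 1·7 + 4·9 = 51.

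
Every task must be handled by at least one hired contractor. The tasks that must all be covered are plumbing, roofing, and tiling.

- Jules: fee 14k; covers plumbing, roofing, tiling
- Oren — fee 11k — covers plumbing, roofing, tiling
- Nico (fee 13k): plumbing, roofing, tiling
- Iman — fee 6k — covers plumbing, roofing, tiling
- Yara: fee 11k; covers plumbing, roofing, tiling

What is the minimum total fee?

6

This is a weighted set-cover instance.
Iman alone covers plumbing, roofing, tiling — every task.
Total fee: 6.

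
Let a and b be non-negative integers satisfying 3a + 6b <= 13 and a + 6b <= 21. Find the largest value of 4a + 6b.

16

The continuous relaxation peaks at (4.33, 0) with value 17.33; rounding to a feasible lattice point costs some objective.
(a,b)=(4,0) is feasible, giving 16.
(a,b)=(3,0) is feasible, giving 12.
Maximum is 16 at (a,b)=(4,0).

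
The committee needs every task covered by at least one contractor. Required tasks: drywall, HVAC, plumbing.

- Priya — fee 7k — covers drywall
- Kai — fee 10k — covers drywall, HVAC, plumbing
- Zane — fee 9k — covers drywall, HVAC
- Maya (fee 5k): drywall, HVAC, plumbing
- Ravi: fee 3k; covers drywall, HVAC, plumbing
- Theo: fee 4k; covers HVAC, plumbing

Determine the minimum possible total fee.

3

Ravi alone covers drywall, HVAC, plumbing — every task.
Total fee: 3.
No cover costs less than 3.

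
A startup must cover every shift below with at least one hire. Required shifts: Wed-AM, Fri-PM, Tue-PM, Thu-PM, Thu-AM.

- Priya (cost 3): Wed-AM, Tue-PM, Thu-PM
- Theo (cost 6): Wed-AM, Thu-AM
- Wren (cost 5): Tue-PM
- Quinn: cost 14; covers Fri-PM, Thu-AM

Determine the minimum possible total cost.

17

The greedy cost-per-new-shift heuristic would pick Priya, Theo, and Quinn for 23, but a cheaper cover exists.
Choose Priya and Quinn: together they cover Wed-AM, Fri-PM, Tue-PM, Thu-PM, Thu-AM — every shift.
Total cost: 3 + 14 = 17.
No cover costs less than 17.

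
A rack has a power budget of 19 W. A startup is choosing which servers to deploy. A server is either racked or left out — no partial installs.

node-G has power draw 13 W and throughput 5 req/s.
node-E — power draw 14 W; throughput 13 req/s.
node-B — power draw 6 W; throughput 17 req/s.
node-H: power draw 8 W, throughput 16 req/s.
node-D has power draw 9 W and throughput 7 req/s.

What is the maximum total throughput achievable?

Allowing fractional choices, the relaxed optimum would be about 37.6, but servers are indivisible.
node-B + node-H: power draw 6 + 8 = 14 ≤ 19, throughput 17 + 16 = 33.
node-H + node-D: power draw 8 + 9 = 17 ≤ 19, throughput 16 + 7 = 23.
node-B + node-D: power draw 6 + 9 = 15 ≤ 19, throughput 17 + 7 = 24.
Best is node-B and node-H with total throughput 33.

33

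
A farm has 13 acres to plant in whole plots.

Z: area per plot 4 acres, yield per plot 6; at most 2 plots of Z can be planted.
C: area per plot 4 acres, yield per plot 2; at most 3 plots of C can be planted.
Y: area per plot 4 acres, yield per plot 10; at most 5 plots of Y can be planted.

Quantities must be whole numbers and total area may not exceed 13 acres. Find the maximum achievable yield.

3×Y: area 12 ≤ 13, yield 3·10 = 30.
1×Z and 2×Y: area 12 ≤ 13, yield 1·6 + 2·10 = 26.
Best is 30.

30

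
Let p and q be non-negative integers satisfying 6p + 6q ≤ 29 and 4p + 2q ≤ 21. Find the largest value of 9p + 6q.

The continuous relaxation peaks at (4.83, 0) with value 43.50; rounding to a feasible lattice point costs some objective.
(p,q)=(4,0): 6·4+6·0=24≤29, 4·4+2·0=16≤21, objective 36.
(p,q)=(3,1): 6·3+6·1=24≤29, 4·3+2·1=14≤21, objective 33.
The best lattice point is (4,0), giving 36.

36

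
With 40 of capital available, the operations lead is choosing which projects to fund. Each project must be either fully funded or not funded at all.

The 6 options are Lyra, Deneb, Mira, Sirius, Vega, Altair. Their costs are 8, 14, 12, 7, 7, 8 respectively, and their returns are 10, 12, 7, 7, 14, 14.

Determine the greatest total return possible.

50

Deneb + Sirius + Vega + Altair: cost 14 + 7 + 7 + 8 = 36 ≤ 40, return 12 + 7 + 14 + 14 = 47.
Lyra + Deneb + Vega + Altair: cost 8 + 14 + 7 + 8 = 37 ≤ 40, return 10 + 12 + 14 + 14 = 50.
Lyra + Sirius + Vega + Altair: cost 8 + 7 + 7 + 8 = 30 ≤ 40, return 10 + 7 + 14 + 14 = 45.
Best is Lyra, Deneb, Vega, and Altair with total return 50.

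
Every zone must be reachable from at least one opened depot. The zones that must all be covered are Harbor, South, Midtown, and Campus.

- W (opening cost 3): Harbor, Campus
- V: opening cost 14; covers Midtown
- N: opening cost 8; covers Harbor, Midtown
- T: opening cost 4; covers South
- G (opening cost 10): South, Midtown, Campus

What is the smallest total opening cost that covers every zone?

13

Choose W and G: together they cover Harbor, South, Midtown, Campus — every zone.
Total opening cost: 3 + 10 = 13.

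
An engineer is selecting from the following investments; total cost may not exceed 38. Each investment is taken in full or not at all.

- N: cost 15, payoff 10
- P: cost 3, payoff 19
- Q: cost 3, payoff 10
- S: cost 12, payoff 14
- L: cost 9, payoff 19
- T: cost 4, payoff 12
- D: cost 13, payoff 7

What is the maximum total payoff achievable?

74

This is a 0-1 knapsack instance.
P + Q + S + L + T: cost 3 + 3 + 12 + 9 + 4 = 31 ≤ 38, payoff 19 + 10 + 14 + 19 + 12 = 74.
P + Q + L + T + D: cost 3 + 3 + 9 + 4 + 13 = 32 ≤ 38, payoff 19 + 10 + 19 + 12 + 7 = 67.
N + P + Q + L + T: cost 15 + 3 + 3 + 9 + 4 = 34 ≤ 38, payoff 10 + 19 + 10 + 19 + 12 = 70.
Best is P, Q, S, L, and T with total payoff 74.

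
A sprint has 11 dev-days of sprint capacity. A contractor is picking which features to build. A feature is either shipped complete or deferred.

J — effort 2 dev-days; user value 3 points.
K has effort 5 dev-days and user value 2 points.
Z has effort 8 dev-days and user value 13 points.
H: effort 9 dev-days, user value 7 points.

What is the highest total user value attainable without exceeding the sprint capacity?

16

Take J and Z: effort 2 + 8 = 10 ≤ 11, user value 3 + 13 = 16.
No other feasible combination does better.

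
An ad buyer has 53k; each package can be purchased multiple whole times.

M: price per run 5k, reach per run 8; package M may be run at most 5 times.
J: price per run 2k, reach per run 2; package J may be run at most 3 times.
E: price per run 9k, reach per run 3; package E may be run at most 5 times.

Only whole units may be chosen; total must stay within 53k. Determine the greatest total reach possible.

Take 5×M, 3×J, and 2×E: price 49 ≤ 53, reach 5·8 + 3·2 + 2·3 = 52.
M has the best ratio (8/5) and is taken to its limit of 5; remaining capacity is filled optimally with the others.

52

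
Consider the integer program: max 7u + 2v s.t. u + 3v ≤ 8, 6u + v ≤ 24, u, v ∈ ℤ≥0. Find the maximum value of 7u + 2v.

The continuous relaxation peaks at (3.76, 1.41) with value 29.18; rounding to a feasible lattice point costs some objective.
(u,v)=(4,0): 1·4+3·0=4≤8, 6·4+1·0=24≤24, objective 28.
(u,v)=(3,1): 1·3+3·1=6≤8, 6·3+1·1=19≤24, objective 23.
(u,v)=(3,0): 1·3+3·0=3≤8, 6·3+1·0=18≤24, objective 21.
Maximum is 28 at (u,v)=(4,0).

28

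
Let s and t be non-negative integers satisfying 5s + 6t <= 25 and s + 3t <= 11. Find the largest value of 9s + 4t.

(s,t)=(5,0): 5·5+6·0=25≤25, 1·5+3·0=5≤11, objective 45.
(s,t)=(4,0): 5·4+6·0=20≤25, 1·4+3·0=4≤11, objective 36.
Maximum is 45 at (s,t)=(5,0).

45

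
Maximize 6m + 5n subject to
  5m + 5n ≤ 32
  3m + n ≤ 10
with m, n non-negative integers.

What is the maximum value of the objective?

(m,n)=(2,4) is feasible, giving 32.
(m,n)=(1,5) is feasible, giving 31.
(m,n)=(2,3) is feasible, giving 27.
Maximum is 32 at (m,n)=(2,4).

32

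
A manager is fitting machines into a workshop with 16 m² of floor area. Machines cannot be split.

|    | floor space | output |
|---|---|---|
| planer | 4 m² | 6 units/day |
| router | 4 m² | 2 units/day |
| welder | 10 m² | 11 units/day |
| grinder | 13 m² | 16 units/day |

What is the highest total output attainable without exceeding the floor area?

router + welder: floor space 4 + 10 = 14 ≤ 16, output 2 + 11 = 13.
planer + welder: floor space 4 + 10 = 14 ≤ 16, output 6 + 11 = 17.
grinder: floor space 13 ≤ 16, output 16.
Best is planer and welder with total output 17.

17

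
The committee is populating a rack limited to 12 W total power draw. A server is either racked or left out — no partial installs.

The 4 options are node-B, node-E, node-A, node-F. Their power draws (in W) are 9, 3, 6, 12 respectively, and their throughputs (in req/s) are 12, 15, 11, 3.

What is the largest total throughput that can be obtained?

27

This is an integer program with binary decision variables.
Allowing fractional choices, the relaxed optimum would be about 30.0, but servers are indivisible.
node-B + node-E: power draw 9 + 3 = 12 ≤ 12, throughput 12 + 15 = 27.
node-E + node-A: power draw 3 + 6 = 9 ≤ 12, throughput 15 + 11 = 26.
Best is node-B and node-E with total throughput 27.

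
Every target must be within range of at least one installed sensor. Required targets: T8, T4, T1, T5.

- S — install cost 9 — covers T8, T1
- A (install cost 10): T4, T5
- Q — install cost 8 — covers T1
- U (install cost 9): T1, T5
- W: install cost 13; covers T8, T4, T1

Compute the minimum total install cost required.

This is a weighted set-cover instance.
The greedy cost-per-new-target heuristic would pick W and U for 22, but a cheaper cover exists.
Choose S and A: together they cover T8, T4, T1, T5 — every target.
Total install cost: 9 + 10 = 19.
No cover costs less than 19.

19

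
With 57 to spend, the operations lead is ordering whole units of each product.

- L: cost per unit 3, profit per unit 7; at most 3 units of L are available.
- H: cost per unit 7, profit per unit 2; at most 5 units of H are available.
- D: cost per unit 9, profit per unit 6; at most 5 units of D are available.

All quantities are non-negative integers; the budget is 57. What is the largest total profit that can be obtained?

3×L, 1×H, and 4×D: cost 52 ≤ 57, profit 3·7 + 1·2 + 4·6 = 47.
3×L and 5×D: cost 54 ≤ 57, profit 3·7 + 5·6 = 51.
Best is 51.

51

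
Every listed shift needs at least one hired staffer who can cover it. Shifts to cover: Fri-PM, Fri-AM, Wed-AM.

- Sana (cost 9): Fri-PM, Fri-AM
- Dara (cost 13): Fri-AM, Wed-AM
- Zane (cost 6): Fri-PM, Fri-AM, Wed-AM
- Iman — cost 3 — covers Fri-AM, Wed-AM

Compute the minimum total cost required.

The greedy cost-per-new-shift heuristic would pick Iman and Zane for 9, but a cheaper cover exists.
Zane alone covers Fri-PM, Fri-AM, Wed-AM — every shift.
Total cost: 6.
No cover costs less than 6.

6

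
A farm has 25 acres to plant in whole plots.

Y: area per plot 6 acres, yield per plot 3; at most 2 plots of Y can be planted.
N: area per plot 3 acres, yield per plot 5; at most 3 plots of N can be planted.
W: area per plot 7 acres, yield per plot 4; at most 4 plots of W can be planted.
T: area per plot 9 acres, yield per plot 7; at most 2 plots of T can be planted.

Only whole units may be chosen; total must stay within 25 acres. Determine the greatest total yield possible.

This is a bounded integer knapsack.
Take 3×N, 1×W, and 1×T: area 25 ≤ 25, yield 3·5 + 1·4 + 1·7 = 26.
N has the best ratio (5/3) and is taken to its limit of 3; remaining capacity is filled optimally with the others.

26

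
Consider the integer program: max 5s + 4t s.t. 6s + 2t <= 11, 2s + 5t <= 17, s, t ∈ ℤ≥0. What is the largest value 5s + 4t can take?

Relaxing integrality, the LP optimum is 16.35 at (s,t) = (0.808, 3.08), which is not an integer point.
(s,t)=(1,2): 6·1+2·2=10≤11, 2·1+5·2=12≤17, objective 13.
(s,t)=(0,3): 6·0+2·3=6≤11, 2·0+5·3=15≤17, objective 12.
(s,t)=(1,1): 6·1+2·1=8≤11, 2·1+5·1=7≤17, objective 9.
The best lattice point is (1,2), giving 13.

13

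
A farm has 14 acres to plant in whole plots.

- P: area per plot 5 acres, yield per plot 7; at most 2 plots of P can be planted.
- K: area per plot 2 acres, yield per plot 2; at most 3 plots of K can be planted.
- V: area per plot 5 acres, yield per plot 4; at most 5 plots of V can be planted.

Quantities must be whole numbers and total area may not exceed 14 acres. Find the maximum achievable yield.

18

This is a bounded integer knapsack.
2×P and 1×K: area 12 ≤ 14, yield 2·7 + 1·2 = 16.
2×P and 2×K: area 14 ≤ 14, yield 2·7 + 2·2 = 18.
Best is 18.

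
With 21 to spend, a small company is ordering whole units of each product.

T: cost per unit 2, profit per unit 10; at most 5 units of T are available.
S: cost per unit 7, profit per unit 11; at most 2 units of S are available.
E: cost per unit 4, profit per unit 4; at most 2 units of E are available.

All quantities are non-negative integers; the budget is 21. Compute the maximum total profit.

65

5×T and 1×S: cost 17 ≤ 21, profit 5·10 + 1·11 = 61.
5×T, 1×S, and 1×E: cost 21 ≤ 21, profit 5·10 + 1·11 + 1·4 = 65.
Best is 65.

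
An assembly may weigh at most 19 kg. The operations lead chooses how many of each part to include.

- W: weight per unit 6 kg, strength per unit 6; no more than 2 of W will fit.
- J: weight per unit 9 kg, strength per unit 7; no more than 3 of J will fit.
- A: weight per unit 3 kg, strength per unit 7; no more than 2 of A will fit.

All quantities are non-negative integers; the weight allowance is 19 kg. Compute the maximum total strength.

26

2×W and 2×A: weight 18 ≤ 19, strength 2·6 + 2·7 = 26.
1×J and 2×A: weight 15 ≤ 19, strength 1·7 + 2·7 = 21.
Best is 26.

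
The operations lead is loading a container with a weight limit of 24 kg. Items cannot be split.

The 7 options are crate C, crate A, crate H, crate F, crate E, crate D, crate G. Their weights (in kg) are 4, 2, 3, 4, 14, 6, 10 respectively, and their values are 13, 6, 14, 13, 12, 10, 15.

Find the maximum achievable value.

61

This is a 0-1 knapsack instance.
Take crate C, crate A, crate H, crate F, and crate G: weight 4 + 2 + 3 + 4 + 10 = 23 ≤ 24, value 13 + 6 + 14 + 13 + 15 = 61.
No other feasible combination does better.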